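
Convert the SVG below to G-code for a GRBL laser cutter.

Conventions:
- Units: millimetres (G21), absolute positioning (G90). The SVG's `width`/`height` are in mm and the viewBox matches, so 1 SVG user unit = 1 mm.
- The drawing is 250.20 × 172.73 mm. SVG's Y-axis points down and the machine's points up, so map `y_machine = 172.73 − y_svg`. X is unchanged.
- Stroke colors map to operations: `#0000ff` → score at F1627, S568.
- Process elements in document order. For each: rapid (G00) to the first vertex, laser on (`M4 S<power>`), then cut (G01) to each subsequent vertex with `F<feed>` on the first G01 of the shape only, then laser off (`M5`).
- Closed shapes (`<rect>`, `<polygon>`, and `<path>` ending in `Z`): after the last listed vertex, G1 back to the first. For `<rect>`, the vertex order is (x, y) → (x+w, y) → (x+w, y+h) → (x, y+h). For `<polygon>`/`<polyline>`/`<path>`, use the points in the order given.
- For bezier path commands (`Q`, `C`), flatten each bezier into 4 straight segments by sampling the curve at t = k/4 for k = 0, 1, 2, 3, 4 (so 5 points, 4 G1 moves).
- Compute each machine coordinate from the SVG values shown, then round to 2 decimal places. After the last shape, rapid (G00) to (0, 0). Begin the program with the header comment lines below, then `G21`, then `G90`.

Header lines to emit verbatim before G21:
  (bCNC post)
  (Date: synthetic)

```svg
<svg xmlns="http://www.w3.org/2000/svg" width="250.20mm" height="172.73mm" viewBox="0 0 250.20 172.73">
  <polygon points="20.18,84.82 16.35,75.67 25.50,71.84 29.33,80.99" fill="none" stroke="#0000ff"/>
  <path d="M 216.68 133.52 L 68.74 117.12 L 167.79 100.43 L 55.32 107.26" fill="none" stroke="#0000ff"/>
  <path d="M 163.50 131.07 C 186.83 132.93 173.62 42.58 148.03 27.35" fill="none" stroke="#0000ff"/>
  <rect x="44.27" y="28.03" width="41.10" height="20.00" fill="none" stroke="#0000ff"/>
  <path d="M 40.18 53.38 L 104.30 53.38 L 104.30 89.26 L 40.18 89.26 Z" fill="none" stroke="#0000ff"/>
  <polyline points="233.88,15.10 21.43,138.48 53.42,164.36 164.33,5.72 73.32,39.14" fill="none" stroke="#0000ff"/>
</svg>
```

Since the viewBox matches the mm dimensions, user units are millimetres directly. The only transform is the Y-flip y_m = 172.73 − y_svg.

Shape 1 is a regular polygon drawn with `<polygon>`. Its stroke #0000ff means score at S568, F1627. After flipping Y the toolpath is (20.18,87.91) → (16.35,97.06) → (25.50,100.89) → (29.33,91.74) → (20.18,87.91), returning to the start.

Shape 2 is a open polyline drawn with `<path>`. Its stroke #0000ff means score at S568, F1627. After flipping Y the toolpath is (216.68,39.21) → (68.74,55.61) → (167.79,72.30) → (55.32,65.47).

Shape 3 is a cubic bezier drawn with `<path>`. Its stroke #0000ff means score at S568, F1627. After flipping Y the toolpath is (163.50,41.66) → (174.52,54.94) → (174.11,87.11) → (164.52,122.49) → (148.03,145.38).

Shape 4 is a rectangle drawn with `<rect>`. Its stroke #0000ff means score at S568, F1627. After flipping Y the toolpath is (44.27,144.70) → (85.37,144.70) → (85.37,124.70) → (44.27,124.70) → (44.27,144.70), returning to the start.

Shape 5 is a rectangle drawn with `<path>`. Its stroke #0000ff means score at S568, F1627. After flipping Y the toolpath is (40.18,119.35) → (104.30,119.35) → (104.30,83.47) → (40.18,83.47) → (40.18,119.35), returning to the start.

Shape 6 is a open polyline drawn with `<polyline>`. Its stroke #0000ff means score at S568, F1627. After flipping Y the toolpath is (233.88,157.63) → (21.43,34.25) → (53.42,8.37) → (164.33,167.01) → (73.32,133.59).

(bCNC post)
(Date: synthetic)
G21
G90
G00 X20.18 Y87.91
M4 S568
G01 X16.35 Y97.06 F1627
G01 X25.50 Y100.89
G01 X29.33 Y91.74
G01 X20.18 Y87.91
M5
G00 X216.68 Y39.21
M4 S568
G01 X68.74 Y55.61 F1627
G01 X167.79 Y72.30
G01 X55.32 Y65.47
M5
G00 X163.50 Y41.66
M4 S568
G01 X174.52 Y54.94 F1627
G01 X174.11 Y87.11
G01 X164.52 Y122.49
G01 X148.03 Y145.38
M5
G00 X44.27 Y144.70
M4 S568
G01 X85.37 Y144.70 F1627
G01 X85.37 Y124.70
G01 X44.27 Y124.70
G01 X44.27 Y144.70
M5
G00 X40.18 Y119.35
M4 S568
G01 X104.30 Y119.35 F1627
G01 X104.30 Y83.47
G01 X40.18 Y83.47
G01 X40.18 Y119.35
M5
G00 X233.88 Y157.63
M4 S568
G01 X21.43 Y34.25 F1627
G01 X53.42 Y8.37
G01 X164.33 Y167.01
G01 X73.32 Y133.59
M5
G00 X0.00 Y0.00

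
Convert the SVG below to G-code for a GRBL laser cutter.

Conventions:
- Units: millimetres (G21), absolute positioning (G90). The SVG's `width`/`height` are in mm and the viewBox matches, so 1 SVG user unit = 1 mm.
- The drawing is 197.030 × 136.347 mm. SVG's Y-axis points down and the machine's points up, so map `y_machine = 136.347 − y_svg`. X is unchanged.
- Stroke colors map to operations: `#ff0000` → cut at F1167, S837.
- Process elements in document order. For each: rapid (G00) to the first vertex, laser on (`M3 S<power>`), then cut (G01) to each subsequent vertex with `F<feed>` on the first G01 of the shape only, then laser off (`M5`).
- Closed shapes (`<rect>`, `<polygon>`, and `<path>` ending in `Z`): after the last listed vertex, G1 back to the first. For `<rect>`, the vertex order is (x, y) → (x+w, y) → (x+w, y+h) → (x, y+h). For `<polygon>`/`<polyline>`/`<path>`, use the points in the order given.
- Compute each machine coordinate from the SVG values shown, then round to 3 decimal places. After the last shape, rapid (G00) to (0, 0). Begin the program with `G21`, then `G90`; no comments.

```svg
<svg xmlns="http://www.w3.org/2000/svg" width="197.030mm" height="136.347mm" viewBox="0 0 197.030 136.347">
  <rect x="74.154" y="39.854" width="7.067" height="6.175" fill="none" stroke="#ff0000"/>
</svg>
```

viewBox `0 0 197.030 136.347` with mm width/height → 1 unit = 1 mm. Flip: y_m = 136.347 − y_svg.

**Shape 1** — `<rect>` rectangle, stroke `#ff0000` → cut (S837, F1167). Machine vertices: (74.154,96.493) → (81.221,96.493) → (81.221,90.318) → (74.154,90.318) → (74.154,96.493). Closed: final G1 returns to the first vertex.

G21
G90
G00 X74.154 Y96.493
M3 S837
G01 X81.221 Y96.493 F1167
G01 X81.221 Y90.318
G01 X74.154 Y90.318
G01 X74.154 Y96.493
M5
G00 X0.000 Y0.000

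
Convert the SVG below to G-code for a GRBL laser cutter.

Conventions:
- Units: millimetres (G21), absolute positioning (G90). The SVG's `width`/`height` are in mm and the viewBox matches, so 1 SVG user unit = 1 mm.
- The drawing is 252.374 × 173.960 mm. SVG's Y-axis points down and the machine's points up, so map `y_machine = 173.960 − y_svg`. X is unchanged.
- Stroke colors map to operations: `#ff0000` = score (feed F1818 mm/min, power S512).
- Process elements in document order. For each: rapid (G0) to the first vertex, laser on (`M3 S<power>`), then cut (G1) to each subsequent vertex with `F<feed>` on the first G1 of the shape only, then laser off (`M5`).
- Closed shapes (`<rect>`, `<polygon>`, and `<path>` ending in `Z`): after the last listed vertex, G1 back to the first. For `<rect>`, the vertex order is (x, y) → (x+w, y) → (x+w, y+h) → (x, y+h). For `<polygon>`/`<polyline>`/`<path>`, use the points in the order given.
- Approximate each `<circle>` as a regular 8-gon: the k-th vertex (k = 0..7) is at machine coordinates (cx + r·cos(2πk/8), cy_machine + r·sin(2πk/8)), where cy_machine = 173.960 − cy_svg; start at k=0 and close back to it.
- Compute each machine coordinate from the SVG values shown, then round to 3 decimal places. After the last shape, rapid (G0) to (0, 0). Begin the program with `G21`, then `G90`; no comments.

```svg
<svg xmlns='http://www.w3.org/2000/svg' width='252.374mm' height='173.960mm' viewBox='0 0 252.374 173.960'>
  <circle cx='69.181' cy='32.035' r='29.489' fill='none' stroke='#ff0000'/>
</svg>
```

1 u = 1 mm; y_m = 173.960 − y.

[1] `<circle>` circle, #ff0000→score S512 F1818: (98.670,141.925) → (90.033,162.777) → (69.181,171.414) → (48.329,162.777) → (39.692,141.925) → (48.329,121.073) → (69.181,112.436) → (90.033,121.073) → (98.670,141.925) (closed)

G21
G90
G0 X98.670 Y141.925
M3 S512
G1 X90.033 Y162.777 F1818
G1 X69.181 Y171.414
G1 X48.329 Y162.777
G1 X39.692 Y141.925
G1 X48.329 Y121.073
G1 X69.181 Y112.436
G1 X90.033 Y121.073
G1 X98.670 Y141.925
M5
G0 X0.000 Y0.000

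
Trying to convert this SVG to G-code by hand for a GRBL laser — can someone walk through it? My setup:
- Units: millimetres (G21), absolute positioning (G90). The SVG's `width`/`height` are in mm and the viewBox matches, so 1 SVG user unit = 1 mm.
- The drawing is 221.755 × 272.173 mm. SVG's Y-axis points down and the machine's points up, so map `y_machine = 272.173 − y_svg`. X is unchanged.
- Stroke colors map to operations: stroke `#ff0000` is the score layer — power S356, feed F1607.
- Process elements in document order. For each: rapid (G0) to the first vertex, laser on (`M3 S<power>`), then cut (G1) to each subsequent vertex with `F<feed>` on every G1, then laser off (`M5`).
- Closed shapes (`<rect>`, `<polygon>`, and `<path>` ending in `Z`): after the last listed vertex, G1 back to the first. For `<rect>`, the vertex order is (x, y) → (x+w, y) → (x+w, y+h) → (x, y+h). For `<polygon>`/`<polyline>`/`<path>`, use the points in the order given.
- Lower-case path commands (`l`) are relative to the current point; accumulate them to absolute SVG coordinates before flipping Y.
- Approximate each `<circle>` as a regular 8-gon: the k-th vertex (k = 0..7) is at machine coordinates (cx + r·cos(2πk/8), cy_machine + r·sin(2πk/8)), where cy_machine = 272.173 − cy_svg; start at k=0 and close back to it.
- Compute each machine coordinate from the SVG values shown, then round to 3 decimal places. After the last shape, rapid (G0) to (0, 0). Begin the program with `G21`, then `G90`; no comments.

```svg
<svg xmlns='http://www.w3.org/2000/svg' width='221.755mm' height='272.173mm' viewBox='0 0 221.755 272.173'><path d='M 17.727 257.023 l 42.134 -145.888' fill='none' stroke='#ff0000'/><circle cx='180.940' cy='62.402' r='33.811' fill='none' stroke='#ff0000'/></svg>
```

G21
G90
G0 X17.727 Y15.150
M3 S356
G1 X59.861 Y161.038 F1607
M5
G0 X214.751 Y209.771
M3 S356
G1 X204.848 Y233.679 F1607
G1 X180.940 Y243.582 F1607
G1 X157.032 Y233.679 F1607
G1 X147.129 Y209.771 F1607
G1 X157.032 Y185.863 F1607
G1 X180.940 Y175.960 F1607
G1 X204.848 Y185.863 F1607
G1 X214.751 Y209.771 F1607
M5
G0 X0.000 Y0.000

Since the viewBox matches the mm dimensions, user units are millimetres directly. The only transform is the Y-flip y_m = 272.173 − y_svg.

Shape 1 is a line segment drawn with `<path>`. Its stroke #ff0000 means score at S356, F1607. After flipping Y the toolpath is (17.727,15.150) → (59.861,161.038).

Shape 2 is a circle drawn with `<circle>`. Its stroke #ff0000 means score at S356, F1607. After flipping Y the toolpath is (214.751,209.771) → (204.848,233.679) → (180.940,243.582) → (157.032,233.679) → (147.129,209.771) → (157.032,185.863) → (180.940,175.960) → (204.848,185.863) → (214.751,209.771), returning to the start.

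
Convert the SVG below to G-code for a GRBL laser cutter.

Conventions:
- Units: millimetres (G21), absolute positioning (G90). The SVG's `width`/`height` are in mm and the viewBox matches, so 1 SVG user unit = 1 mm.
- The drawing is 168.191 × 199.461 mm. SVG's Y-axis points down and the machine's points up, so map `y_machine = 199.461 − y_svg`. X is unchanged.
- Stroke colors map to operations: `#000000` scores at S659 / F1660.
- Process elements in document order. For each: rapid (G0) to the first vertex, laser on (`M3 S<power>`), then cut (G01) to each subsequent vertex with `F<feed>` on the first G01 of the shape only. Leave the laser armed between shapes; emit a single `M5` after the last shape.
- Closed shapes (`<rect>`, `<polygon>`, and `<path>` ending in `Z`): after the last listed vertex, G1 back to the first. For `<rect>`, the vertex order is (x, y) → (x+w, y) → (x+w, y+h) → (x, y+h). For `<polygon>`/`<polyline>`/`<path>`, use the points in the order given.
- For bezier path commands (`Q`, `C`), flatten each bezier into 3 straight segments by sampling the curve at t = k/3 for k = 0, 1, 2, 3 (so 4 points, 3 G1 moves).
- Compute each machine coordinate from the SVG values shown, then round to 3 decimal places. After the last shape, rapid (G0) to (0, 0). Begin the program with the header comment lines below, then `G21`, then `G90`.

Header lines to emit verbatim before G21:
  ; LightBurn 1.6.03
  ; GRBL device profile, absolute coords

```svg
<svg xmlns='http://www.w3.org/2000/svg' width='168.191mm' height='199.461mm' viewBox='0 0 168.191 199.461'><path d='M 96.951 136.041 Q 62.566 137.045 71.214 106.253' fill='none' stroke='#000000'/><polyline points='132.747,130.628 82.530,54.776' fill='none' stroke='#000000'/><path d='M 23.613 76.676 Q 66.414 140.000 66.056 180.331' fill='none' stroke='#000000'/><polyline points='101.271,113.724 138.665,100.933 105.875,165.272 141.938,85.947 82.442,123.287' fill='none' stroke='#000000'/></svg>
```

; LightBurn 1.6.03
; GRBL device profile, absolute coords
G21
G90
G0 X96.951 Y63.420
M3 S659
G01 X78.809 Y66.284 F1660
G01 X70.230 Y76.213
G01 X71.214 Y93.208
G0 X132.747 Y68.833
M3 S659
G01 X82.530 Y144.685 F1660
G0 X23.613 Y122.785
M3 S659
G01 X47.352 Y83.124 F1660
G01 X61.499 Y48.572
G01 X66.056 Y19.130
G0 X101.271 Y85.737
M3 S659
G01 X138.665 Y98.528 F1660
G01 X105.875 Y34.189
G01 X141.938 Y113.514
G01 X82.442 Y76.174
M5
G0 X0.000 Y0.000

viewBox `0 0 168.191 199.461` with mm width/height → 1 unit = 1 mm. Flip: y_m = 199.461 − y_svg.

**Shape 1** — `<path>` quadratic bezier, stroke `#000000` → score (S659, F1660). Control points (SVG): P0=(96.951,136.041), P1=(62.566,137.045), P2=(71.214,106.253); sampled at t=k/3. Machine vertices: (96.951,63.420) → (78.809,66.284) → (70.230,76.213) → (71.214,93.208). Open path.

**Shape 2** — `<polyline>` line segment, stroke `#000000` → score (S659, F1660). Machine vertices: (132.747,68.833) → (82.530,144.685). Open path.

**Shape 3** — `<path>` quadratic bezier, stroke `#000000` → score (S659, F1660). Control points (SVG): P0=(23.613,76.676), P1=(66.414,140.000), P2=(66.056,180.331); sampled at t=k/3. Machine vertices: (23.613,122.785) → (47.352,83.124) → (61.499,48.572) → (66.056,19.130). Open path.

**Shape 4** — `<polyline>` open polyline, stroke `#000000` → score (S659, F1660). Machine vertices: (101.271,85.737) → (138.665,98.528) → (105.875,34.189) → (141.938,113.514) → (82.442,76.174). Open path.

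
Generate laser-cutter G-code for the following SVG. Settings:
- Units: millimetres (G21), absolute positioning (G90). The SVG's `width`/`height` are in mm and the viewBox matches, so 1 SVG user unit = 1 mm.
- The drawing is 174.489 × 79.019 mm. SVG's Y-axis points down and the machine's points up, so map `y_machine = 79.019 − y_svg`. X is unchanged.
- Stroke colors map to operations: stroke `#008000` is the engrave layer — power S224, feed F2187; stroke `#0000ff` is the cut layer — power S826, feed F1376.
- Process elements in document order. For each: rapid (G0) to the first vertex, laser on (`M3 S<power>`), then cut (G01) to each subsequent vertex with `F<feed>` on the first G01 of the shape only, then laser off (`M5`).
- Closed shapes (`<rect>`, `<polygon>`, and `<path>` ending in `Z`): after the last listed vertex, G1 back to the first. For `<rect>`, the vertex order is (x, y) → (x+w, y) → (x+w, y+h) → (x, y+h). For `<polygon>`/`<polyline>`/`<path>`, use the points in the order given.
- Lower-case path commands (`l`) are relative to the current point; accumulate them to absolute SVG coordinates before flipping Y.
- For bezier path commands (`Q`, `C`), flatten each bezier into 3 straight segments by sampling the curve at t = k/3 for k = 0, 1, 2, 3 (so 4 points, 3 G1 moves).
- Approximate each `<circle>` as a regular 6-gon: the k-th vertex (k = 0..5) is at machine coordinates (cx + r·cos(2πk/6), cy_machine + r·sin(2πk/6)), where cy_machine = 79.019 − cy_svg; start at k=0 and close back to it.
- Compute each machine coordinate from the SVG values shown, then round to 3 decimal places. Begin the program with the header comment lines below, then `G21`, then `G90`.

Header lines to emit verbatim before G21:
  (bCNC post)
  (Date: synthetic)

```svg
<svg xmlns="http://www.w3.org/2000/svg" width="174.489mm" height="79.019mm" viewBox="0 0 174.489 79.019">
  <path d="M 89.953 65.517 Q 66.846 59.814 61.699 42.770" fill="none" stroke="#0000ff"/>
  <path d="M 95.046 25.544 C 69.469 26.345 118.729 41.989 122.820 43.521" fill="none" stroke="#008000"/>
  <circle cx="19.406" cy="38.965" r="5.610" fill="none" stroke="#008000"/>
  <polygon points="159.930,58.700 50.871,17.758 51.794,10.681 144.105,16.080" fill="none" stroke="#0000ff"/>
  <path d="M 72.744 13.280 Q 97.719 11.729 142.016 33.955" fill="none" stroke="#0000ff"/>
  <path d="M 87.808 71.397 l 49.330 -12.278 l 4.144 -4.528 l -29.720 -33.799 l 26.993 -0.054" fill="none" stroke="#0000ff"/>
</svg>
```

1 u = 1 mm; y_m = 79.019 − y.

[1] `<path>` quadratic bezier, #0000ff→cut S826 F1376: (89.953,13.502) → (76.544,18.564) → (67.126,26.146) → (61.699,36.249)

[2] `<path>` cubic bezier, #008000→engrave S224 F2187: (95.046,53.475) → (89.970,48.799) → (108.117,40.662) → (122.820,35.498)

[3] `<circle>` circle, #008000→engrave S224 F2187: (25.016,40.054) → (22.211,44.912) → (16.601,44.912) → (13.796,40.054) → (16.601,35.196) → (22.211,35.196) → (25.016,40.054) (closed)

[4] `<polygon>` closed polygon, #0000ff→cut S826 F1376: (159.930,20.319) → (50.871,61.261) → (51.794,68.338) → (144.105,62.939) → (159.930,20.319) (closed)

[5] `<path>` quadratic bezier, #0000ff→cut S826 F1376: (72.744,65.739) → (91.541,64.131) → (114.632,57.239) → (142.016,45.064)

[6] `<path>` open polyline, #0000ff→cut S826 F1376: (87.808,7.622) → (137.138,19.900) → (141.282,24.428) → (111.562,58.227) → (138.555,58.281)

(bCNC post)
(Date: synthetic)
G21
G90
G0 X89.953 Y13.502
M3 S826
G01 X76.544 Y18.564 F1376
G01 X67.126 Y26.146
G01 X61.699 Y36.249
M5
G0 X95.046 Y53.475
M3 S224
G01 X89.970 Y48.799 F2187
G01 X108.117 Y40.662
G01 X122.820 Y35.498
M5
G0 X25.016 Y40.054
M3 S224
G01 X22.211 Y44.912 F2187
G01 X16.601 Y44.912
G01 X13.796 Y40.054
G01 X16.601 Y35.196
G01 X22.211 Y35.196
G01 X25.016 Y40.054
M5
G0 X159.930 Y20.319
M3 S826
G01 X50.871 Y61.261 F1376
G01 X51.794 Y68.338
G01 X144.105 Y62.939
G01 X159.930 Y20.319
M5
G0 X72.744 Y65.739
M3 S826
G01 X91.541 Y64.131 F1376
G01 X114.632 Y57.239
G01 X142.016 Y45.064
M5
G0 X87.808 Y7.622
M3 S826
G01 X137.138 Y19.900 F1376
G01 X141.282 Y24.428
G01 X111.562 Y58.227
G01 X138.555 Y58.281
M5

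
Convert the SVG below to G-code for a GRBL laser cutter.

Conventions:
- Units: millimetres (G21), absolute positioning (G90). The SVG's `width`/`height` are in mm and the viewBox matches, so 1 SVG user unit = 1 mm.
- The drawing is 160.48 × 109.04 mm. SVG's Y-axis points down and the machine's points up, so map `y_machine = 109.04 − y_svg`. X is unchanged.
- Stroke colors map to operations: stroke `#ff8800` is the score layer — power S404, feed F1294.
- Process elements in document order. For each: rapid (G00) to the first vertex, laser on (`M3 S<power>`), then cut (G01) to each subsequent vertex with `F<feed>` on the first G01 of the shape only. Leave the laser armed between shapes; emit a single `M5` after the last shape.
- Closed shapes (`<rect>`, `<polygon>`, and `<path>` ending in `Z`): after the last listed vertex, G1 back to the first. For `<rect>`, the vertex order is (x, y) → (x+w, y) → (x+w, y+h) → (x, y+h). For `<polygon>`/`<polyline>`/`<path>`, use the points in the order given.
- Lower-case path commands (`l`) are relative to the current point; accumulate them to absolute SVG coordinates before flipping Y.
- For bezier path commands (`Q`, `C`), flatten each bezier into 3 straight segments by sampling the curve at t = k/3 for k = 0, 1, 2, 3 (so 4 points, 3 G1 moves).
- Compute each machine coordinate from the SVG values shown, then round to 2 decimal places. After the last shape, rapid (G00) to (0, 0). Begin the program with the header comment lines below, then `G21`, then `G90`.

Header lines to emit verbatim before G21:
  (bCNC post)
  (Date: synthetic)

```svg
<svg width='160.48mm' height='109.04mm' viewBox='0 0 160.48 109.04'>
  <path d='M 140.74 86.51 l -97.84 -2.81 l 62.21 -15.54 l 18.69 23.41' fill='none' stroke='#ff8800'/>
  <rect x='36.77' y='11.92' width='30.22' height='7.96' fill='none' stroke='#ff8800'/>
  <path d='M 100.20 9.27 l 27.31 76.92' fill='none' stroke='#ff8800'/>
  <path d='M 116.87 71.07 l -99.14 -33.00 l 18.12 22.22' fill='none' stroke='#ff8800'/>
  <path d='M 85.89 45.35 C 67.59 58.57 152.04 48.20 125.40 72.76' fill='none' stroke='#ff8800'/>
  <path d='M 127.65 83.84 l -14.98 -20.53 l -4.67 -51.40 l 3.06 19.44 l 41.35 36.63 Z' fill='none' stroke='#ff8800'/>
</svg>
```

viewBox `0 0 160.48 109.04` with mm width/height → 1 unit = 1 mm. Flip: y_m = 109.04 − y_svg.

**Shape 1** — `<path>` open polyline, stroke `#ff8800` → score (S404, F1294). Machine vertices: (140.74,22.53) → (42.90,25.34) → (105.11,40.88) → (123.80,17.47). Open path.

**Shape 2** — `<rect>` rectangle, stroke `#ff8800` → score (S404, F1294). Machine vertices: (36.77,97.12) → (66.99,97.12) → (66.99,89.16) → (36.77,89.16) → (36.77,97.12). Closed: final G1 returns to the first vertex.

**Shape 3** — `<path>` line segment, stroke `#ff8800` → score (S404, F1294). Machine vertices: (100.20,99.77) → (127.51,22.85). Open path.

**Shape 4** — `<path>` open polyline, stroke `#ff8800` → score (S404, F1294). Machine vertices: (116.87,37.97) → (17.73,70.97) → (35.85,48.75). Open path.

**Shape 5** — `<path>` cubic bezier, stroke `#ff8800` → score (S404, F1294). Control points (SVG): P0=(85.89,45.35), P1=(67.59,58.57), P2=(152.04,48.20), P3=(125.40,72.76); sampled at t=k/3. Machine vertices: (85.89,63.69) → (93.92,56.17) → (122.93,51.36) → (125.40,36.28). Open path.

**Shape 6** — `<path>` closed polygon, stroke `#ff8800` → score (S404, F1294). Machine vertices: (127.65,25.20) → (112.67,45.73) → (108.00,97.13) → (111.06,77.69) → (152.41,41.06) → (127.65,25.20). Closed: final G1 returns to the first vertex.

(bCNC post)
(Date: synthetic)
G21
G90
G00 X140.74 Y22.53
M3 S404
G01 X42.90 Y25.34 F1294
G01 X105.11 Y40.88
G01 X123.80 Y17.47
G00 X36.77 Y97.12
M3 S404
G01 X66.99 Y97.12 F1294
G01 X66.99 Y89.16
G01 X36.77 Y89.16
G01 X36.77 Y97.12
G00 X100.20 Y99.77
M3 S404
G01 X127.51 Y22.85 F1294
G00 X116.87 Y37.97
M3 S404
G01 X17.73 Y70.97 F1294
G01 X35.85 Y48.75
G00 X85.89 Y63.69
M3 S404
G01 X93.92 Y56.17 F1294
G01 X122.93 Y51.36
G01 X125.40 Y36.28
G00 X127.65 Y25.20
M3 S404
G01 X112.67 Y45.73 F1294
G01 X108.00 Y97.13
G01 X111.06 Y77.69
G01 X152.41 Y41.06
G01 X127.65 Y25.20
M5
G00 X0.00 Y0.00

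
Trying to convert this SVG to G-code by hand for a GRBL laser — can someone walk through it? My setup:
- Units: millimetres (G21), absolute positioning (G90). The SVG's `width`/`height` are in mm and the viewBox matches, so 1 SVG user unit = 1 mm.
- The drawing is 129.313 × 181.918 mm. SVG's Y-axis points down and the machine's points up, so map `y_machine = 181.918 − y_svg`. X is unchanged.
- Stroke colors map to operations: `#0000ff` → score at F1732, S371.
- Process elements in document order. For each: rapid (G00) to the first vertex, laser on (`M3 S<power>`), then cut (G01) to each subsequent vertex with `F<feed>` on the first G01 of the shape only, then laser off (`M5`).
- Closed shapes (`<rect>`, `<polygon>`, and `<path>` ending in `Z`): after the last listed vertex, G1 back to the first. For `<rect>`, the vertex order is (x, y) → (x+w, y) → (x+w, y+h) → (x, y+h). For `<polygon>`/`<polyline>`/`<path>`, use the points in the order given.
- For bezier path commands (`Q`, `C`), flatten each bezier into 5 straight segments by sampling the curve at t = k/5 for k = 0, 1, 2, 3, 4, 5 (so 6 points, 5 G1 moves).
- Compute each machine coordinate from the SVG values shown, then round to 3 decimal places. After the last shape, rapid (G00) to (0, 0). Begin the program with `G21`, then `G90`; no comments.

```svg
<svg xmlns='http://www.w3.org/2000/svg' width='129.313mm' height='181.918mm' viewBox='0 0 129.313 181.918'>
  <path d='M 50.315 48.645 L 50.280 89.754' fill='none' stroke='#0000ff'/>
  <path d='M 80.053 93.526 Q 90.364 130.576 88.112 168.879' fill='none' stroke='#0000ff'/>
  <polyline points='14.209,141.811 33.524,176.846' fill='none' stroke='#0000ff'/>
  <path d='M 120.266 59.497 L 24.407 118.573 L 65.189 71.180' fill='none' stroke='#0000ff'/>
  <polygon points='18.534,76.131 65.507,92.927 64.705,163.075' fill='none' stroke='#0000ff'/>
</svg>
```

viewBox `0 0 129.313 181.918` with mm width/height → 1 unit = 1 mm. Flip: y_m = 181.918 − y_svg.

**Shape 1** — `<path>` line segment, stroke `#0000ff` → score (S371, F1732). Machine vertices: (50.315,133.273) → (50.280,92.164). Open path.

**Shape 2** — `<path>` quadratic bezier, stroke `#0000ff` → score (S371, F1732). Control points (SVG): P0=(80.053,93.526), P1=(90.364,130.576), P2=(88.112,168.879); sampled at t=k/5. Machine vertices: (80.053,88.392) → (83.675,73.522) → (86.292,58.552) → (87.904,43.481) → (88.510,28.310) → (88.112,13.039). Open path.

**Shape 3** — `<polyline>` line segment, stroke `#0000ff` → score (S371, F1732). Machine vertices: (14.209,40.107) → (33.524,5.072). Open path.

**Shape 4** — `<path>` open polyline, stroke `#0000ff` → score (S371, F1732). Machine vertices: (120.266,122.421) → (24.407,63.345) → (65.189,110.738). Open path.

**Shape 5** — `<polygon>` closed polygon, stroke `#0000ff` → score (S371, F1732). Machine vertices: (18.534,105.787) → (65.507,88.991) → (64.705,18.843) → (18.534,105.787). Closed: final G1 returns to the first vertex.

G21
G90
G00 X50.315 Y133.273
M3 S371
G01 X50.280 Y92.164 F1732
M5
G00 X80.053 Y88.392
M3 S371
G01 X83.675 Y73.522 F1732
G01 X86.292 Y58.552
G01 X87.904 Y43.481
G01 X88.510 Y28.310
G01 X88.112 Y13.039
M5
G00 X14.209 Y40.107
M3 S371
G01 X33.524 Y5.072 F1732
M5
G00 X120.266 Y122.421
M3 S371
G01 X24.407 Y63.345 F1732
G01 X65.189 Y110.738
M5
G00 X18.534 Y105.787
M3 S371
G01 X65.507 Y88.991 F1732
G01 X64.705 Y18.843
G01 X18.534 Y105.787
M5
G00 X0.000 Y0.000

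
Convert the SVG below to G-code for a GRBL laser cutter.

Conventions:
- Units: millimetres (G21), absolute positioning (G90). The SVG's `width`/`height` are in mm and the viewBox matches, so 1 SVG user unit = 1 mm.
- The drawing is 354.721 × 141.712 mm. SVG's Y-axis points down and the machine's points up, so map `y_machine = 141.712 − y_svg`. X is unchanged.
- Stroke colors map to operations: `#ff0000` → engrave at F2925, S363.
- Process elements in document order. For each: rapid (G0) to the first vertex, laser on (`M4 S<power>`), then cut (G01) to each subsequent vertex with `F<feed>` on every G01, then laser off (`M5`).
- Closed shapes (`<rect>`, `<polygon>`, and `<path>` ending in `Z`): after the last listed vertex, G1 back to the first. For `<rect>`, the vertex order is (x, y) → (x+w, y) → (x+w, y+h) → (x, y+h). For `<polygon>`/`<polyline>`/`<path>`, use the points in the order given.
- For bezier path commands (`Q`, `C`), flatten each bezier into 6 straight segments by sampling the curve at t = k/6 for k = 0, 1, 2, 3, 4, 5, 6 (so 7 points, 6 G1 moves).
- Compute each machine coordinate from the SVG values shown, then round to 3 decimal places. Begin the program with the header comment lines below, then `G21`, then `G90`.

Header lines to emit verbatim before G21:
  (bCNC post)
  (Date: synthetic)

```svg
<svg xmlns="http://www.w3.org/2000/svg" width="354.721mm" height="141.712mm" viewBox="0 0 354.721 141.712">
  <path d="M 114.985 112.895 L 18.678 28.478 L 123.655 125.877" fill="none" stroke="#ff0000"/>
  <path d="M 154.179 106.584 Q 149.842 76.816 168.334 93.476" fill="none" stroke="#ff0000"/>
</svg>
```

1 u = 1 mm; y_m = 141.712 − y.

[1] `<path>` open polyline, #ff0000→engrave S363 F2925: (114.985,28.817) → (18.678,113.234) → (123.655,15.835)

[2] `<path>` quadratic bezier, #ff0000→engrave S363 F2925: (154.179,35.128) → (153.367,43.761) → (153.824,49.815) → (155.549,53.289) → (158.543,54.184) → (162.804,52.500) → (168.334,48.236)

(bCNC post)
(Date: synthetic)
G21
G90
G0 X114.985 Y28.817
M4 S363
G01 X18.678 Y113.234 F2925
G01 X123.655 Y15.835 F2925
M5
G0 X154.179 Y35.128
M4 S363
G01 X153.367 Y43.761 F2925
G01 X153.824 Y49.815 F2925
G01 X155.549 Y53.289 F2925
G01 X158.543 Y54.184 F2925
G01 X162.804 Y52.500 F2925
G01 X168.334 Y48.236 F2925
M5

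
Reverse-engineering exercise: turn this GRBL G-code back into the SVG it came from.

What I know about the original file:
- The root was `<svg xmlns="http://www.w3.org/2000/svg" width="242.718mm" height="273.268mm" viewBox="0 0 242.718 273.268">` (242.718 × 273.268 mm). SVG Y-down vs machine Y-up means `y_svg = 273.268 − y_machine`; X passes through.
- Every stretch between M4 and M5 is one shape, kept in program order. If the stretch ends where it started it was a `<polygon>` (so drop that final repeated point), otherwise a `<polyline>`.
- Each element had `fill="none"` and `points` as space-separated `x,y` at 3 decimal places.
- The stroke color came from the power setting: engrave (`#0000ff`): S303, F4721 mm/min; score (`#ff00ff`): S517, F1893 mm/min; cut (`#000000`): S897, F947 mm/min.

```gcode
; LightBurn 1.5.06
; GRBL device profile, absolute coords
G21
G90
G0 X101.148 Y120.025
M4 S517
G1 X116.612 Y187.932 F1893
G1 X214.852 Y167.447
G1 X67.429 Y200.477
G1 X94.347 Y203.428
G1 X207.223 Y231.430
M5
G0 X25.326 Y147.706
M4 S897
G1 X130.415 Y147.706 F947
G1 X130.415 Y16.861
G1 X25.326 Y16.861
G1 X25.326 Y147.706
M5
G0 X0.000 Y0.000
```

<svg xmlns="http://www.w3.org/2000/svg" width="242.718mm" height="273.268mm" viewBox="0 0 242.718 273.268">
  <polyline points="101.148,153.243 116.612,85.336 214.852,105.821 67.429,72.791 94.347,69.840 207.223,41.838" fill="none" stroke="#ff00ff"/>
  <polygon points="25.326,125.562 130.415,125.562 130.415,256.407 25.326,256.407" fill="none" stroke="#000000"/>
</svg>

Each laser-on run becomes one SVG element. Flip Y back into SVG space with y_svg = 273.268 − y_machine.

Run 1: power S517 maps to stroke `#ff00ff` (score). The run is open, so emit a `<polyline>` with points (Y-flipped): 101.148,153.243 116.612,85.336 214.852,105.821 67.429,72.791 94.347,69.840 207.223,41.838.

Run 2: power S897 maps to stroke `#000000` (cut). The run returns to its start, so emit a `<polygon>` with points (Y-flipped): 25.326,125.562 130.415,125.562 130.415,256.407 25.326,256.407.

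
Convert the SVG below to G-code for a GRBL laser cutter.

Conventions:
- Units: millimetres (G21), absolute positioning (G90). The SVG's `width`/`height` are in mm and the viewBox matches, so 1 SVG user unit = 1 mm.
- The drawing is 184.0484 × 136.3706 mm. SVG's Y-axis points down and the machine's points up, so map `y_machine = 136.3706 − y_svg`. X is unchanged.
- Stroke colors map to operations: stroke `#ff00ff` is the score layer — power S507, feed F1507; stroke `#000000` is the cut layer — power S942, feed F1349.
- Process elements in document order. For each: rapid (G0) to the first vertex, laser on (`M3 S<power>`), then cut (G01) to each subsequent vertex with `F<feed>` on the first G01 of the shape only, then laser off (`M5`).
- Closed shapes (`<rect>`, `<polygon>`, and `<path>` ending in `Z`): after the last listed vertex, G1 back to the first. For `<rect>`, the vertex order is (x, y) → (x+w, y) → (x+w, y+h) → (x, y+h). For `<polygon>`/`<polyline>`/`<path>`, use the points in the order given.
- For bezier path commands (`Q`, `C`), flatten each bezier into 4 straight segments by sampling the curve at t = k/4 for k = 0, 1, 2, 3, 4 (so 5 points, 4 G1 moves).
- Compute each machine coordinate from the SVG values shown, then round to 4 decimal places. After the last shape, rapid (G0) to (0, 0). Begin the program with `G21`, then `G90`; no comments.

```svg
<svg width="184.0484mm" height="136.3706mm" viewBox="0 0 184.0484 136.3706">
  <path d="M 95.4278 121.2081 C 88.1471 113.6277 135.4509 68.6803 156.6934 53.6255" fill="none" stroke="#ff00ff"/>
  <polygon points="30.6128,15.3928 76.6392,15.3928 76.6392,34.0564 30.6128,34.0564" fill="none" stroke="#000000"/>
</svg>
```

viewBox `0 0 184.0484 136.3706` with mm width/height → 1 unit = 1 mm. Flip: y_m = 136.3706 − y_svg.

**Shape 1** — `<path>` cubic bezier, stroke `#ff00ff` → score (S507, F1507). Control points (SVG): P0=(95.4278,121.2081), P1=(88.1471,113.6277), P2=(135.4509,68.6803), P3=(156.6934,53.6255); sampled at t=k/4. Machine vertices: (95.4278,15.1625) → (98.9418,26.8032) → (115.3644,46.1509) → (137.1351,66.9001) → (156.6934,82.7451). Open path.

**Shape 2** — `<polygon>` rectangle, stroke `#000000` → cut (S942, F1349). Machine vertices: (30.6128,120.9778) → (76.6392,120.9778) → (76.6392,102.3142) → (30.6128,102.3142) → (30.6128,120.9778). Closed: final G1 returns to the first vertex.

G21
G90
G0 X95.4278 Y15.1625
M3 S507
G01 X98.9418 Y26.8032 F1507
G01 X115.3644 Y46.1509
G01 X137.1351 Y66.9001
G01 X156.6934 Y82.7451
M5
G0 X30.6128 Y120.9778
M3 S942
G01 X76.6392 Y120.9778 F1349
G01 X76.6392 Y102.3142
G01 X30.6128 Y102.3142
G01 X30.6128 Y120.9778
M5
G0 X0.0000 Y0.0000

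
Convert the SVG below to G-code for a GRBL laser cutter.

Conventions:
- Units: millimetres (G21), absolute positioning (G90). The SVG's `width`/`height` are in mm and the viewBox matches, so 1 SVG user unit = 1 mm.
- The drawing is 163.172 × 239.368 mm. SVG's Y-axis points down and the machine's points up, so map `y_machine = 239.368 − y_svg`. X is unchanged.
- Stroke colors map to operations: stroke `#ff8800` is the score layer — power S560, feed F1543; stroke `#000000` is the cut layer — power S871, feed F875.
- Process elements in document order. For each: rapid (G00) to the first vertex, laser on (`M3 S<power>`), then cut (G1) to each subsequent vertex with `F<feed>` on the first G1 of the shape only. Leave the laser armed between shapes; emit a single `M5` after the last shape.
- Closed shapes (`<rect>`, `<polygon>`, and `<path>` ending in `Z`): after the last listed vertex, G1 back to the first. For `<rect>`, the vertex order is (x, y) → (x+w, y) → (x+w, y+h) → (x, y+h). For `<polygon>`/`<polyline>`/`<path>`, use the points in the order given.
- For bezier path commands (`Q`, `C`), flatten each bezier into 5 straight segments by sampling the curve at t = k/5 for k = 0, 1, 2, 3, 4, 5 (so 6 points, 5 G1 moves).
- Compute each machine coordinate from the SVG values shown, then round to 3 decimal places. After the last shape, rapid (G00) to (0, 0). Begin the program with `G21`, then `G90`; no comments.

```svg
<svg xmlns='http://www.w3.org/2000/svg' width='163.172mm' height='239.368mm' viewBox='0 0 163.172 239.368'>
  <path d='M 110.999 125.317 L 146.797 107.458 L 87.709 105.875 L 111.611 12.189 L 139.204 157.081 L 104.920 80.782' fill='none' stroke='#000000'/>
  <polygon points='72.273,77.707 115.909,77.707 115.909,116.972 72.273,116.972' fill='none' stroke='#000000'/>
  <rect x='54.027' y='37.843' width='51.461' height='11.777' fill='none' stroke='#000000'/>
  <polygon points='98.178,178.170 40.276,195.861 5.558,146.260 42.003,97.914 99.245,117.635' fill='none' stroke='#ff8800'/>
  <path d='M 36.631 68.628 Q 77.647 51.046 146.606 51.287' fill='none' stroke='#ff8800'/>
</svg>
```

1 u = 1 mm; y_m = 239.368 − y.

[1] `<path>` open polyline, #000000→cut S871 F875: (110.999,114.051) → (146.797,131.910) → (87.709,133.493) → (111.611,227.179) → (139.204,82.287) → (104.920,158.586)

[2] `<polygon>` rectangle, #000000→cut S871 F875: (72.273,161.661) → (115.909,161.661) → (115.909,122.396) → (72.273,122.396) → (72.273,161.661) (closed)

[3] `<rect>` rectangle, #000000→cut S871 F875: (54.027,201.525) → (105.488,201.525) → (105.488,189.748) → (54.027,189.748) → (54.027,201.525) (closed)

[4] `<polygon>` regular polygon, #ff8800→score S560 F1543: (98.178,61.198) → (40.276,43.507) → (5.558,93.108) → (42.003,141.454) → (99.245,121.733) → (98.178,61.198) (closed)

[5] `<path>` quadratic bezier, #ff8800→score S560 F1543: (36.631,170.740) → (54.155,177.060) → (73.915,181.954) → (95.910,185.422) → (120.140,187.464) → (146.606,188.081)

G21
G90
G00 X110.999 Y114.051
M3 S871
G1 X146.797 Y131.910 F875
G1 X87.709 Y133.493
G1 X111.611 Y227.179
G1 X139.204 Y82.287
G1 X104.920 Y158.586
G00 X72.273 Y161.661
M3 S871
G1 X115.909 Y161.661 F875
G1 X115.909 Y122.396
G1 X72.273 Y122.396
G1 X72.273 Y161.661
G00 X54.027 Y201.525
M3 S871
G1 X105.488 Y201.525 F875
G1 X105.488 Y189.748
G1 X54.027 Y189.748
G1 X54.027 Y201.525
G00 X98.178 Y61.198
M3 S560
G1 X40.276 Y43.507 F1543
G1 X5.558 Y93.108
G1 X42.003 Y141.454
G1 X99.245 Y121.733
G1 X98.178 Y61.198
G00 X36.631 Y170.740
M3 S560
G1 X54.155 Y177.060 F1543
G1 X73.915 Y181.954
G1 X95.910 Y185.422
G1 X120.140 Y187.464
G1 X146.606 Y188.081
M5
G00 X0.000 Y0.000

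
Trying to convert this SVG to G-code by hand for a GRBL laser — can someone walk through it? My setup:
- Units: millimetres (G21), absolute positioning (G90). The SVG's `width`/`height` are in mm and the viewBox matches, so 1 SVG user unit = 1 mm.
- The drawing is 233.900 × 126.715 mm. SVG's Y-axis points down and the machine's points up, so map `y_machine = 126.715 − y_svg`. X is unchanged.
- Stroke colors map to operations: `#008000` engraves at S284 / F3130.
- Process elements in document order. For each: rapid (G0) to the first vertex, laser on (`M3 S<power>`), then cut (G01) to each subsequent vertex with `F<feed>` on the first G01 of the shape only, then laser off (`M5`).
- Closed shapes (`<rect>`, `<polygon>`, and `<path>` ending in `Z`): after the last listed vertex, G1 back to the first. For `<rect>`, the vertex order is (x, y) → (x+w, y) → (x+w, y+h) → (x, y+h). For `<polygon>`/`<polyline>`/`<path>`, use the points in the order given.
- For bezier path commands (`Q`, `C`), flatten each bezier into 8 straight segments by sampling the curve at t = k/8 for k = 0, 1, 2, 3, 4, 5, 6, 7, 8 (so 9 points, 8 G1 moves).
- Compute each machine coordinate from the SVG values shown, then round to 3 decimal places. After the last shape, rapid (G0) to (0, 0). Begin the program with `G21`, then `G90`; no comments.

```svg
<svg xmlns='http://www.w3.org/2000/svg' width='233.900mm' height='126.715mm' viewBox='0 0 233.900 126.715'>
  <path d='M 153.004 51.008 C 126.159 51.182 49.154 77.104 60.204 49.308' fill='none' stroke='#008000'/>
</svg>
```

G21
G90
G0 X153.004 Y75.707
M3 S284
G01 X140.856 Y74.590 F3130
G01 X125.625 Y71.990
G01 X108.931 Y68.839
G01 X92.393 Y66.068
G01 X77.632 Y64.608
G01 X66.267 Y65.390
G01 X59.918 Y69.346
G01 X60.204 Y77.407
M5
G0 X0.000 Y0.000

Since the viewBox matches the mm dimensions, user units are millimetres directly. The only transform is the Y-flip y_m = 126.715 − y_svg.

Shape 1 is a cubic bezier drawn with `<path>`. Its stroke #008000 means engrave at S284, F3130. After flipping Y the toolpath is (153.004,75.707) → (140.856,74.590) → (125.625,71.990) → (108.931,68.839) → (92.393,66.068) → (77.632,64.608) → (66.267,65.390) → (59.918,69.346) → (60.204,77.407).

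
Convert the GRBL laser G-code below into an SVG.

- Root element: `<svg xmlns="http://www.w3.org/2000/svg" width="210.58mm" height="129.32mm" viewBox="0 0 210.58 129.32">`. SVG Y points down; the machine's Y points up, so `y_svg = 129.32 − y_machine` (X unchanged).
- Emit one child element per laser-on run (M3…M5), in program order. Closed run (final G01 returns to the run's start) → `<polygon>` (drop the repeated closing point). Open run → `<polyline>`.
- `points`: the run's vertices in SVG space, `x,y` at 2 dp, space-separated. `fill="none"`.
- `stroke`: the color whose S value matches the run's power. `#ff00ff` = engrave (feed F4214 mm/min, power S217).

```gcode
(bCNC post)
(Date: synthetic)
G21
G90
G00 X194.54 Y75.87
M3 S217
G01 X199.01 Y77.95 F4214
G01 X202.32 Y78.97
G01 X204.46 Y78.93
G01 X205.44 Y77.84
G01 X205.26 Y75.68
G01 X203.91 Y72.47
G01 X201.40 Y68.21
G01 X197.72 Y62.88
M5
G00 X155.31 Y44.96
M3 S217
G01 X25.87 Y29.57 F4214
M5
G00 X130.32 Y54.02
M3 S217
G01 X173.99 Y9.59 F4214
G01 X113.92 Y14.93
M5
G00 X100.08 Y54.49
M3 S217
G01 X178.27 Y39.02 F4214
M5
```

<svg xmlns="http://www.w3.org/2000/svg" width="210.58mm" height="129.32mm" viewBox="0 0 210.58 129.32">
  <polyline points="194.54,53.45 199.01,51.37 202.32,50.35 204.46,50.39 205.44,51.48 205.26,53.64 203.91,56.85 201.40,61.11 197.72,66.44" fill="none" stroke="#ff00ff"/>
  <polyline points="155.31,84.36 25.87,99.75" fill="none" stroke="#ff00ff"/>
  <polyline points="130.32,75.30 173.99,119.73 113.92,114.39" fill="none" stroke="#ff00ff"/>
  <polyline points="100.08,74.83 178.27,90.30" fill="none" stroke="#ff00ff"/>
</svg>

Machine Y-up, SVG Y-down with viewBox height 129.32, so y_svg = 129.32 − y_machine; X carries over. Every run uses S217, so all elements get stroke `#ff00ff` (engrave).

Run 1: The run is open, so emit a `<polyline>` with points (Y-flipped): 194.54,53.45 199.01,51.37 202.32,50.35 204.46,50.39 205.44,51.48 205.26,53.64 203.91,56.85 201.40,61.11 197.72,66.44.

Run 2: The run is open, so emit a `<polyline>` with points (Y-flipped): 155.31,84.36 25.87,99.75.

Run 3: The run is open, so emit a `<polyline>` with points (Y-flipped): 130.32,75.30 173.99,119.73 113.92,114.39.

Run 4: The run is open, so emit a `<polyline>` with points (Y-flipped): 100.08,74.83 178.27,90.30.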